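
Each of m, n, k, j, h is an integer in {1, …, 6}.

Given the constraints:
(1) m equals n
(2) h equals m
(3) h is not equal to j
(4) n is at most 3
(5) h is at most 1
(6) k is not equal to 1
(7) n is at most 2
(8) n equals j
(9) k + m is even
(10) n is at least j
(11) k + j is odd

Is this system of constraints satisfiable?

From constraints 1, 2, and 8, h = m = n = j, so h = j. But constraint 3 says h ≠ j. Contradiction.

Unsatisfiable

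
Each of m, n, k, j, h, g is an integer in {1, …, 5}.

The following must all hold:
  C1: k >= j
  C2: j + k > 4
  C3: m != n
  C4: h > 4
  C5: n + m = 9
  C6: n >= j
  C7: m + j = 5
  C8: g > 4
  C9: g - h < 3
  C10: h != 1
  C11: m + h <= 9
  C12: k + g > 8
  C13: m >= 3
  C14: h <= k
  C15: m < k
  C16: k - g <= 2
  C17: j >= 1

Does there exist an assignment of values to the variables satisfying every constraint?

One satisfying assignment is m = 4, n = 5, k = 5, j = 1, h = 5, g = 5.
For the less obvious constraints — constraint 2: j + k = 6; constraint 5: n + m = 9; constraint 7: m + j = 5 — and the others hold by inspection.

Satisfiable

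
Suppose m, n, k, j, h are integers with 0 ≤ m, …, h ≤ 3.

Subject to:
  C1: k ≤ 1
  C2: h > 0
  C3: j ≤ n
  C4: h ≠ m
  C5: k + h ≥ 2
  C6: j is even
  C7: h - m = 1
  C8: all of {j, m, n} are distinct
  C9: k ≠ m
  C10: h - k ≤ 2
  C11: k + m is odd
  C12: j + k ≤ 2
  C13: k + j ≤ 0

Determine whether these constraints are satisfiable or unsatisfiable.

Satisfiable

Take m = 1, n = 2, k = 0, j = 0, h = 2. Then constraint 5: k + h = 2; constraint 7: h - m = 1, and every other listed constraint is also met.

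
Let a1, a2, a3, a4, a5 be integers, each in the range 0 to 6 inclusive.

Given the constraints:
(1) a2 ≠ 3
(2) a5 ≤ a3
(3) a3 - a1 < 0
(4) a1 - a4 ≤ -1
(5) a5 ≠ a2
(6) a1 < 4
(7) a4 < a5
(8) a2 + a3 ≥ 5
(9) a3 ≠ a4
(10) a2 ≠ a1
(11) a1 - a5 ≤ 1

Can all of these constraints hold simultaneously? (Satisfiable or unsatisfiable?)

Unsatisfiable

Constraints 2, 3, 4, and 7 give a4 < a5, a5 ≤ a3, a3 < a1, a1 < a4. Chaining: a4 < a5 ≤ a3 < a1 < a4, which forces a4 < a4 — impossible.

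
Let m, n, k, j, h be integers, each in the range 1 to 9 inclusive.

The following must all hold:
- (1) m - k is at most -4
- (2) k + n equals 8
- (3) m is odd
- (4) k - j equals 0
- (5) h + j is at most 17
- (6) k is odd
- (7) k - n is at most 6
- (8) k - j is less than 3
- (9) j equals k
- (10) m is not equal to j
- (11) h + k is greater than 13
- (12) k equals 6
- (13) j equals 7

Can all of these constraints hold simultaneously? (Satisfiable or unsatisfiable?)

Unsatisfiable

Constraint 13 fixes j = 7 and constraint 12 fixes k = 6, but constraint 9 requires j = k. Since 7 ≠ 6, contradiction.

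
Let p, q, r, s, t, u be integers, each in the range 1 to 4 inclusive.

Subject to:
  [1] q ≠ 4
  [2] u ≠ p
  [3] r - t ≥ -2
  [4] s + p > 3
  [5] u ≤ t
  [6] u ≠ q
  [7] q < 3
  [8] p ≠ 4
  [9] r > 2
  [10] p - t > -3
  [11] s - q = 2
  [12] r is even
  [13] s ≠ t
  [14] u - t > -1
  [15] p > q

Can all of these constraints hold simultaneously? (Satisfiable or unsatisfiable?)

Satisfiable

Take p = 2, q = 1, r = 4, s = 3, t = 4, u = 4. Then constraint 3: r - t = 0; constraint 4: s + p = 5, and every other listed constraint is also met.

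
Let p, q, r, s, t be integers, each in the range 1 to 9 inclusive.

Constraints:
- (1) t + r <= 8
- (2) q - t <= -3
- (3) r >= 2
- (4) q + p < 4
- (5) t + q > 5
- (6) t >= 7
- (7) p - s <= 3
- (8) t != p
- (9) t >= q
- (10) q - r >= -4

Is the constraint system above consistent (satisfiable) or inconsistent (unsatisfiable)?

From constraint 6: t ≥ 7. From constraint 3: r ≥ 2. Hence t + r ≥ 9. But constraint 1 requires t + r ≤ 8, and 8 < 9. Contradiction.

Unsatisfiable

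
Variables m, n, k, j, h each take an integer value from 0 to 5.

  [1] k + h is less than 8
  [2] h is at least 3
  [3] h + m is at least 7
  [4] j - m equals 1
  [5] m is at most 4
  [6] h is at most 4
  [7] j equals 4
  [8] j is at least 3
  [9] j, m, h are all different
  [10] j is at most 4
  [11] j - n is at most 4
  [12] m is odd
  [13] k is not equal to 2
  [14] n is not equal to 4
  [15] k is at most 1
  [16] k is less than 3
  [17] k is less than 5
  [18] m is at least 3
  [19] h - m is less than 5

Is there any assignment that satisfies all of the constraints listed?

Constraints 2, 5, 6, 8, 10, and 18 confine each of j, m, h to the 2 values {3, 4}.
Constraint 9 requires all 3 of them to be distinct, but only 2 values are available — impossible by the pigeonhole principle.

Unsatisfiable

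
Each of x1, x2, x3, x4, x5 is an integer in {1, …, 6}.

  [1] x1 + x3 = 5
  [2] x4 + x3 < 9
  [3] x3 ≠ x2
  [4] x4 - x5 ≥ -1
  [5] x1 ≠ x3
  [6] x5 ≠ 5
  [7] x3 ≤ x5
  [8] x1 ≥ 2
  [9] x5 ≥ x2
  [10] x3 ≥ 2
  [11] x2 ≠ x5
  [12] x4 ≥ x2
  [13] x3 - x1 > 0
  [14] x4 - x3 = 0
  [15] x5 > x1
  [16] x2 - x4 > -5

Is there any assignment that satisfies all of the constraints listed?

Satisfiable

Setting (x1, x2, x3, x4, x5) = (2, 1, 3, 3, 3) satisfies everything: constraint 1: x1 + x3 = 5; constraint 2: x4 + x3 = 6, and the others follow.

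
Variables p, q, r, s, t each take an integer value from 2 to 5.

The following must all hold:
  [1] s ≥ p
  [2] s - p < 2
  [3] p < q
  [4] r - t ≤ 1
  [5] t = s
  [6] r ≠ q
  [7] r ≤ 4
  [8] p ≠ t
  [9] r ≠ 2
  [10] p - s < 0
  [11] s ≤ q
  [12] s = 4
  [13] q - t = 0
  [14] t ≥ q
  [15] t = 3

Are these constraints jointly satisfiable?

Constraint 15 fixes t = 3 and constraint 12 fixes s = 4, but constraint 5 requires t = s. Since 3 ≠ 4, contradiction.

Unsatisfiable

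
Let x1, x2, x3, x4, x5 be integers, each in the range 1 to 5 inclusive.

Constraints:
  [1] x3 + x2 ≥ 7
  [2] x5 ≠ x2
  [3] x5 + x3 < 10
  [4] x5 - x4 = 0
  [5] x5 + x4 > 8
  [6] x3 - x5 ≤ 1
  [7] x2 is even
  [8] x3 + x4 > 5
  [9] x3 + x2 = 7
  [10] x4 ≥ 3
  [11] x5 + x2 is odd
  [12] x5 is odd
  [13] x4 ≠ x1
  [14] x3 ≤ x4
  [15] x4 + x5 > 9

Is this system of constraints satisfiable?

Satisfiable

Setting (x1, x2, x3, x4, x5) = (4, 4, 3, 5, 5) satisfies everything: constraint 1: x3 + x2 = 7; constraint 3: x5 + x3 = 8; constraint 4: x5 - x4 = 0, and the others follow.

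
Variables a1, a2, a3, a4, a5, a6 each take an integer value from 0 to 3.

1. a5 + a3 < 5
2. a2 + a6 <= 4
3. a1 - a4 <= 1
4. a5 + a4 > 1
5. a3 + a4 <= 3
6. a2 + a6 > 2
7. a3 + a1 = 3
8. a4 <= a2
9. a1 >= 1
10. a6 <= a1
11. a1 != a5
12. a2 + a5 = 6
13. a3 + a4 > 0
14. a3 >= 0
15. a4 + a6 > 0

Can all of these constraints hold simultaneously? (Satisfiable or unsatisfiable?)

Setting (a1, a2, a3, a4, a5, a6) = (2, 3, 1, 1, 3, 1) satisfies everything: constraint 1: a5 + a3 = 4; constraint 2: a2 + a6 = 4, and the others follow.

Satisfiable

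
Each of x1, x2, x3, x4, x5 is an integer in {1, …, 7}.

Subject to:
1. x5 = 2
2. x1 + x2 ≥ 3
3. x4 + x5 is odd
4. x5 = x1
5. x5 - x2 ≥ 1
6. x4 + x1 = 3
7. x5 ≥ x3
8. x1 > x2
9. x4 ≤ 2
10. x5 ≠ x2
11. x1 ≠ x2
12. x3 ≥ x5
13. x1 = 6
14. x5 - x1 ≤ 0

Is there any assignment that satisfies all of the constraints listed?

Unsatisfiable

Constraint 1 fixes x5 = 2 and constraint 13 fixes x1 = 6, but constraint 4 requires x5 = x1. Since 2 ≠ 6, contradiction.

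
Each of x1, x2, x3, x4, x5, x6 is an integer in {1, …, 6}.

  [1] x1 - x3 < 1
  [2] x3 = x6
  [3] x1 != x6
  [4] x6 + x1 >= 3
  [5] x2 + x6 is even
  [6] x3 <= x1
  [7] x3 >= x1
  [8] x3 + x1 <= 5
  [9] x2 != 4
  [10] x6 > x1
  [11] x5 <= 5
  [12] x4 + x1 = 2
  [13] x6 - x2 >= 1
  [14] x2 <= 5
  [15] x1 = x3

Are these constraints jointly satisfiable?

From constraints 2 and 15, x1 = x3 = x6, so x1 = x6. But constraint 3 says x1 ≠ x6. Contradiction.

Unsatisfiable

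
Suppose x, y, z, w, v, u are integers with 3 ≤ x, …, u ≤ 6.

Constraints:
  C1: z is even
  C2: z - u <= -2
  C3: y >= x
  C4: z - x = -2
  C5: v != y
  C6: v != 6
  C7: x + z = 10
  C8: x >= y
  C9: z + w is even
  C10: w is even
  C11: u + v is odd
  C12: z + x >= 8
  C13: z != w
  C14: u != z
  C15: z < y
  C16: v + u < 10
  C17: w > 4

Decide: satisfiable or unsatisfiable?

Satisfiable

Take x = 6, y = 6, z = 4, w = 6, v = 3, u = 6. Then constraint 2: z - u = -2; constraint 4: z - x = -2; constraint 7: x + z = 10, and every other listed constraint is also met.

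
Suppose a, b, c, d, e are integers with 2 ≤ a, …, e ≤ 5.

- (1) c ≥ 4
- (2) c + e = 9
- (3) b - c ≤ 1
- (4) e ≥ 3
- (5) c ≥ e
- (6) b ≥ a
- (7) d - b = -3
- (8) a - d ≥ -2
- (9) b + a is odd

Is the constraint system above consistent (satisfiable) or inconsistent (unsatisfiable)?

Satisfiable

The assignment a = 2, b = 5, c = 5, d = 2, e = 4 works:
  constraint 2 holds since c + e = 9.
  constraint 3 holds since b - c = 0.
The rest check out directly.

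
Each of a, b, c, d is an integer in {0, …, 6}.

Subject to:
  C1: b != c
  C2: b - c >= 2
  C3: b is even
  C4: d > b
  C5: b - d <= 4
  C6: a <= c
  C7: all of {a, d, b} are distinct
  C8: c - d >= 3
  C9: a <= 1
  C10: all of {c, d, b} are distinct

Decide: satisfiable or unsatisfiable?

Constraints 2, 5, and 8 give d − b ≥ -4, b − c ≥ 2, c − d ≥ 3.
Adding all 3 inequalities: the left sides telescope to 0, and the right sides sum to (-4) + 2 + 3 = 1. So 0 ≥ 1, which is false.

Unsatisfiable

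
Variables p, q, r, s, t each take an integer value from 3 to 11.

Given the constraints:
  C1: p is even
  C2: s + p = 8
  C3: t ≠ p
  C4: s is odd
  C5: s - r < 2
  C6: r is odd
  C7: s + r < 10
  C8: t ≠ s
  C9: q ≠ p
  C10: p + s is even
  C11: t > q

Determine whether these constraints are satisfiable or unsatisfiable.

Constraint 1 makes p even and constraint 4 makes s odd, so p + s must be odd. Constraint 10 says p + s is even — contradiction.

Unsatisfiable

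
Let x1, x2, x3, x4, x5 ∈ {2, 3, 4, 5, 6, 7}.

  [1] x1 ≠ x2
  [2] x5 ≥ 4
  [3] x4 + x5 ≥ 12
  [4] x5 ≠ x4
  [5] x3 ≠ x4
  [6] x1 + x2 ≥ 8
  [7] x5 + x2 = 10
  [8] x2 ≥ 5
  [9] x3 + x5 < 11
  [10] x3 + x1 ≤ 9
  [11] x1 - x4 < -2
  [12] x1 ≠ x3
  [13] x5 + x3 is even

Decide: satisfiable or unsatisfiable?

Setting (x1, x2, x3, x4, x5) = (4, 5, 3, 7, 5) satisfies everything: constraint 3: x4 + x5 = 12; constraint 6: x1 + x2 = 9; constraint 7: x5 + x2 = 10, and the others follow.

Satisfiable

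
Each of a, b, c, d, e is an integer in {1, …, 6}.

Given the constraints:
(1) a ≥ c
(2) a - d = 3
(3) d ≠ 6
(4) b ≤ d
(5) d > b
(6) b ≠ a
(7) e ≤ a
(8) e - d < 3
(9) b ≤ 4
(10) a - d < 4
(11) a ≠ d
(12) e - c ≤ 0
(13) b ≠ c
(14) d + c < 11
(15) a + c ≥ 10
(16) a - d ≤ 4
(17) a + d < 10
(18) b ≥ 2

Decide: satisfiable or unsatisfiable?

Try a = 6, b = 2, c = 6, d = 3, e = 4.
Check constraint 2: a - d = 3; constraint 8: e - d = 1. The remaining constraints are straightforward to verify.

Satisfiable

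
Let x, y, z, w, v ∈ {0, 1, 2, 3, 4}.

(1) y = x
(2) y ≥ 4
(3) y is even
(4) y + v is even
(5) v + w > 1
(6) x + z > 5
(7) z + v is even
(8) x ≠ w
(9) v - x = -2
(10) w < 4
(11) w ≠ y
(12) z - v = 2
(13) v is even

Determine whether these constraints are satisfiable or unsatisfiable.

Satisfiable

Take x = 4, y = 4, z = 4, w = 0, v = 2. Then constraint 5: v + w = 2; constraint 6: x + z = 8, and every other listed constraint is also met.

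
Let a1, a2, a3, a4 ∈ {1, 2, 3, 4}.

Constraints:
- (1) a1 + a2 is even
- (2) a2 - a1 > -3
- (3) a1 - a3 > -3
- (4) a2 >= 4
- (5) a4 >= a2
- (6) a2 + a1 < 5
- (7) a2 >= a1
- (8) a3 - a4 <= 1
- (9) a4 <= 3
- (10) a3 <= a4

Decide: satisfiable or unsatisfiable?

Unsatisfiable

From constraints 4 and 5: a4 ≥ a2 and a2 ≥ 4, so a4 ≥ 4. From constraint 9: a4 ≤ 3. But 3 < 4, so no value of a4 works.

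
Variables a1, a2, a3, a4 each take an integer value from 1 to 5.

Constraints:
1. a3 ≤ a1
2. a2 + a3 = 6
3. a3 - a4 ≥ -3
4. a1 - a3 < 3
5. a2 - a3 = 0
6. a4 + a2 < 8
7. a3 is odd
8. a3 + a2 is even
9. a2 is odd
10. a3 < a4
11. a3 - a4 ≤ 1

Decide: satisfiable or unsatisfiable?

Satisfiable

Try a1 = 5, a2 = 3, a3 = 3, a4 = 4.
Check constraint 2: a2 + a3 = 6; constraint 3: a3 - a4 = -1. The remaining constraints are straightforward to verify.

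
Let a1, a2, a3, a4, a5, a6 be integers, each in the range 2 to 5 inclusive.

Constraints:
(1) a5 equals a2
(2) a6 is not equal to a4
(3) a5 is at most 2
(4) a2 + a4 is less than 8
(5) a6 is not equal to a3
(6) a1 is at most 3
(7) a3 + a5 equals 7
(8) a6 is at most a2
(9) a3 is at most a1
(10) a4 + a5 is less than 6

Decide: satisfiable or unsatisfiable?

From constraints 6 and 9: a3 ≤ a1 ≤ 3. From constraint 3: a5 ≤ 2. Hence a3 + a5 ≤ 5. But constraint 7 requires a3 + a5 = 7, and 7 > 5. Contradiction.

Unsatisfiable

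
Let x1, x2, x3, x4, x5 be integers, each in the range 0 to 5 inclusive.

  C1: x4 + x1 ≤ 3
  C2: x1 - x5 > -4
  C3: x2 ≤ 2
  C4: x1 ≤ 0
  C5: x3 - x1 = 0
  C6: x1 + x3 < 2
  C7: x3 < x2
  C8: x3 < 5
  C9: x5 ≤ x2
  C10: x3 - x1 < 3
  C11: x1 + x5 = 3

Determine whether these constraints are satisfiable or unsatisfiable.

Unsatisfiable

From constraint 4: x1 ≤ 0. From constraints 3 and 9: x5 ≤ x2 ≤ 2. Hence x1 + x5 ≤ 2. But constraint 11 requires x1 + x5 = 3, and 3 > 2. Contradiction.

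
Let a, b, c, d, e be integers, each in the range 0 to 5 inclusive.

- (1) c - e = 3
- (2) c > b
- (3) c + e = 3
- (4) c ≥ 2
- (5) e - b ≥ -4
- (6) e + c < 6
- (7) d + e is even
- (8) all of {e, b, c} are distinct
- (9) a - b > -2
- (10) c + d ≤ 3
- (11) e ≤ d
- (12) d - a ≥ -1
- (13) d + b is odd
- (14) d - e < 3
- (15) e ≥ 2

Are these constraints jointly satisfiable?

From constraint 4: c ≥ 2. From constraints 11 and 15: d ≥ e ≥ 2. Hence c + d ≥ 4. But constraint 10 requires c + d ≤ 3, and 3 < 4. Contradiction.

Unsatisfiable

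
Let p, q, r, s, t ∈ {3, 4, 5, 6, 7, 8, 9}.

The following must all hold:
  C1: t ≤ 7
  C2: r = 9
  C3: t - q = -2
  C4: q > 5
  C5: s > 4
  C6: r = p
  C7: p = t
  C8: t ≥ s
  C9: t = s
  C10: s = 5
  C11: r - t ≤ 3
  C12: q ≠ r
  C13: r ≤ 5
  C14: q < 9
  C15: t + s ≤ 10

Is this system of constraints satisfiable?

Constraint 2 fixes r = 9 and constraint 10 fixes s = 5. Constraints 6, 7, and 9 give r = p = t = s, so r = s. But 9 ≠ 5 — contradiction.

Unsatisfiable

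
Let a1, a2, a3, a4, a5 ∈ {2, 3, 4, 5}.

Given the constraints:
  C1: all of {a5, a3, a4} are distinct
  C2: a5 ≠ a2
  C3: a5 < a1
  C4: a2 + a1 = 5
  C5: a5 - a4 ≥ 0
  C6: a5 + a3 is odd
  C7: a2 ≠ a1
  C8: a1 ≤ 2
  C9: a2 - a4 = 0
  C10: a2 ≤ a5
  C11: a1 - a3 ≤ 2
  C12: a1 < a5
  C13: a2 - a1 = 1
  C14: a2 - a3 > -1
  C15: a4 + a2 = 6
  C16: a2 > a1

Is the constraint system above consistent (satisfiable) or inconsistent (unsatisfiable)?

Unsatisfiable

Constraints 3, 10, and 16 give a5 < a1, a1 < a2, a2 ≤ a5. Chaining: a5 < a1 < a2 ≤ a5, which forces a5 < a5 — impossible.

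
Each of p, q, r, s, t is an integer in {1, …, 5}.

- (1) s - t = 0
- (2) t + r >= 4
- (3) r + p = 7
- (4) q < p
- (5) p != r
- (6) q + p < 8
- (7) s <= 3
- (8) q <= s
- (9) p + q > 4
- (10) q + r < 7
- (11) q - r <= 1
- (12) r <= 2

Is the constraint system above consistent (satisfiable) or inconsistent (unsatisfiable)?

Satisfiable

Try p = 5, q = 2, r = 2, s = 2, t = 2.
Check constraint 1: s - t = 0; constraint 2: t + r = 4. The remaining constraints are straightforward to verify.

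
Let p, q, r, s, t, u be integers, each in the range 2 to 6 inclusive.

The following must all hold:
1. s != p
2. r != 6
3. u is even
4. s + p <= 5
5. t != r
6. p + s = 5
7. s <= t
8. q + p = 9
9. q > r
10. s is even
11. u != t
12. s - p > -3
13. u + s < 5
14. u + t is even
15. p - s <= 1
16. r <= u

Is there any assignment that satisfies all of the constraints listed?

The assignment p = 3, q = 6, r = 2, s = 2, t = 4, u = 2 works:
  constraint 4 holds since s + p = 5.
  constraint 6 holds since p + s = 5.
The rest check out directly.

Satisfiable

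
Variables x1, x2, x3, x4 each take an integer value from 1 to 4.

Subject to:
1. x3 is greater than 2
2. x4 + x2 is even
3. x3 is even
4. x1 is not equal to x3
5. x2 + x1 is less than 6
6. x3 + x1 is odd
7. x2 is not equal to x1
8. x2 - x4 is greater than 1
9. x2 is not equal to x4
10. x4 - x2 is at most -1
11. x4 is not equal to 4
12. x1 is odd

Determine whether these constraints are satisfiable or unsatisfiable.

Satisfiable

Try x1 = 1, x2 = 3, x3 = 4, x4 = 1.
Check constraint 5: x2 + x1 = 4; constraint 8: x2 - x4 = 2; constraint 10: x4 - x2 = -2. The remaining constraints are straightforward to verify.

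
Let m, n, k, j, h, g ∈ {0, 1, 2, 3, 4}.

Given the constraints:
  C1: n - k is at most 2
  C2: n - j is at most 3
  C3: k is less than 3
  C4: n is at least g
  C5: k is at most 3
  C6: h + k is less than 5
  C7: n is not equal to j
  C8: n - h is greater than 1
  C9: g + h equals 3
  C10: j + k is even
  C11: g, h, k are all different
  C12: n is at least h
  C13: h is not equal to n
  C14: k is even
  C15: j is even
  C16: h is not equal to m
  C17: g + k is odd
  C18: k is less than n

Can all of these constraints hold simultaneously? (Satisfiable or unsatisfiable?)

Satisfiable

Setting (m, n, k, j, h, g) = (4, 3, 2, 0, 0, 3) satisfies everything: constraint 1: n - k = 1; constraint 2: n - j = 3, and the others follow.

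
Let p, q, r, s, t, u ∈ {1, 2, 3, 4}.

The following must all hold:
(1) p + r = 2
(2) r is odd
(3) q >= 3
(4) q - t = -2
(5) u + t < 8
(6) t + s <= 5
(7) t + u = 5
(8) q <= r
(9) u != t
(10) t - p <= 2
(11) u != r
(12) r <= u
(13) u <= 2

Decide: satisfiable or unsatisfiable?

Unsatisfiable

From constraints 3 and 8: r ≥ q and q ≥ 3, so r ≥ 3. From constraints 12 and 13: r ≤ u and u ≤ 2, so r ≤ 2. But 2 < 3, so no value of r works.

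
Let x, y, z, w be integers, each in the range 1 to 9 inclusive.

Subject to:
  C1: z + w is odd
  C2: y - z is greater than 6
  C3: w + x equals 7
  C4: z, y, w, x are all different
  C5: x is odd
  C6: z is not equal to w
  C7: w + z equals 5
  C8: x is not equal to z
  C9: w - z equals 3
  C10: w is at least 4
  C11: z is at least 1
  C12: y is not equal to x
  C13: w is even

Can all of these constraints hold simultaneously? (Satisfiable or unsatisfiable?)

Satisfiable

Take x = 3, y = 8, z = 1, w = 4. Then constraint 2: y - z = 7; constraint 3: w + x = 7, and every other listed constraint is also met.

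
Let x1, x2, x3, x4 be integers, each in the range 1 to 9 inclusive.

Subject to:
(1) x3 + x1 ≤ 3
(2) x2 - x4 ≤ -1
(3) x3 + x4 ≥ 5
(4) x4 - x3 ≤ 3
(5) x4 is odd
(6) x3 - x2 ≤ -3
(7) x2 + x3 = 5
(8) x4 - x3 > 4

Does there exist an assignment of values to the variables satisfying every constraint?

Unsatisfiable

Constraints 2, 4, and 6 give x3 − x4 ≥ -3, x4 − x2 ≥ 1, x2 − x3 ≥ 3.
Adding all 3 inequalities: the left sides telescope to 0, and the right sides sum to (-3) + 1 + 3 = 1. So 0 ≥ 1, which is false.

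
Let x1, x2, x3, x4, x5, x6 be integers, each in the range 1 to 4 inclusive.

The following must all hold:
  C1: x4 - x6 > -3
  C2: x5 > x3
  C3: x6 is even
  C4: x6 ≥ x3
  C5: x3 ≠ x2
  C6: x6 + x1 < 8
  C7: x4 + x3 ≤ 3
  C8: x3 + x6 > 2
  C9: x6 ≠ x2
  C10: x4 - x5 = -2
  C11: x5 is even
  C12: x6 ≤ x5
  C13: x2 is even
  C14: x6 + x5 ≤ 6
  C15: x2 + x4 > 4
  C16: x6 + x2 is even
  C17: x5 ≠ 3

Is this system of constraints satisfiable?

Take x1 = 4, x2 = 4, x3 = 1, x4 = 2, x5 = 4, x6 = 2. Then constraint 1: x4 - x6 = 0; constraint 6: x6 + x1 = 6, and every other listed constraint is also met.

Satisfiable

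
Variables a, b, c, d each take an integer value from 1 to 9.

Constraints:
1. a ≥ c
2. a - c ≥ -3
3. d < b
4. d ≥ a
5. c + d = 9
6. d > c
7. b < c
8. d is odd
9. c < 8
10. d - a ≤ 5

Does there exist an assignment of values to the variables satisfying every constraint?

Constraints 1, 3, 4, and 7 give c ≤ a, a ≤ d, d < b, b < c. Chaining: c ≤ a ≤ d < b < c, which forces c < c — impossible.

Unsatisfiable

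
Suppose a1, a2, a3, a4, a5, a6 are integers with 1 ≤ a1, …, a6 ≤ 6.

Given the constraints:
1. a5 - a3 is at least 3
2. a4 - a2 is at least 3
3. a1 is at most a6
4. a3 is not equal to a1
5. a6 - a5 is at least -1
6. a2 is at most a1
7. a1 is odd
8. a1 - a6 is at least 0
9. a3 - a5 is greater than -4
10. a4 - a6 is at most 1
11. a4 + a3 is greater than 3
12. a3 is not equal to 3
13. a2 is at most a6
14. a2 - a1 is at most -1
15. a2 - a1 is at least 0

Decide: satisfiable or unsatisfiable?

Unsatisfiable

Constraints 2, 8, 10, and 15 give a4 − a2 ≥ 3, a2 − a1 ≥ 0, a1 − a6 ≥ 0, a6 − a4 ≥ -1.
Adding all 4 inequalities: the left sides telescope to 0, and the right sides sum to 3 + 0 + 0 + (-1) = 2. So 0 ≥ 2, which is false.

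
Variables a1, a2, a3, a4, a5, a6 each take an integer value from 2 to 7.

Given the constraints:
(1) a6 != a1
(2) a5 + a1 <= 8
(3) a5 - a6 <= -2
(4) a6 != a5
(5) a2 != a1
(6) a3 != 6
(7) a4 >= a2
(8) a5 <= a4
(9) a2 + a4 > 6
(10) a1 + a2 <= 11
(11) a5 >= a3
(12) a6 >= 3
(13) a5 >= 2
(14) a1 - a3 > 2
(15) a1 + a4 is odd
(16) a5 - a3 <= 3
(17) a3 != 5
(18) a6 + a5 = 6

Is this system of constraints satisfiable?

Satisfiable

The assignment a1 = 5, a2 = 3, a3 = 2, a4 = 6, a5 = 2, a6 = 4 works:
  constraint 2 holds since a5 + a1 = 7.
  constraint 3 holds since a5 - a6 = -2.
  constraint 9 holds since a2 + a4 = 9.
The rest check out directly.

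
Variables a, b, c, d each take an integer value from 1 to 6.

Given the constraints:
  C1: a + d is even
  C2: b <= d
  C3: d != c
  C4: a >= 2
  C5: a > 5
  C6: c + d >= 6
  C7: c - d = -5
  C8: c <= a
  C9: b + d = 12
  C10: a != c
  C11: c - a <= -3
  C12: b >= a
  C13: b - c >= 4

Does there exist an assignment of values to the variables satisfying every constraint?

Take a = 6, b = 6, c = 1, d = 6. Then constraint 6: c + d = 7; constraint 7: c - d = -5; constraint 9: b + d = 12, and every other listed constraint is also met.

Satisfiable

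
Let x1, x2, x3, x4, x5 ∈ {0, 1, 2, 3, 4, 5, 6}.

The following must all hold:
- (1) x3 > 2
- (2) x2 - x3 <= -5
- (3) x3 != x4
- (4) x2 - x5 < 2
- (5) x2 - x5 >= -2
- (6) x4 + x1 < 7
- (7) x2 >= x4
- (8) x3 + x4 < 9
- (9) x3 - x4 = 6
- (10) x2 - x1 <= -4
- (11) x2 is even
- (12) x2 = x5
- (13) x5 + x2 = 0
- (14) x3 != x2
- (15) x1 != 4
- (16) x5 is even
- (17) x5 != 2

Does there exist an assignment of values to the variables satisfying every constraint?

Setting (x1, x2, x3, x4, x5) = (6, 0, 6, 0, 0) satisfies everything: constraint 2: x2 - x3 = -6; constraint 4: x2 - x5 = 0, and the others follow.

Satisfiable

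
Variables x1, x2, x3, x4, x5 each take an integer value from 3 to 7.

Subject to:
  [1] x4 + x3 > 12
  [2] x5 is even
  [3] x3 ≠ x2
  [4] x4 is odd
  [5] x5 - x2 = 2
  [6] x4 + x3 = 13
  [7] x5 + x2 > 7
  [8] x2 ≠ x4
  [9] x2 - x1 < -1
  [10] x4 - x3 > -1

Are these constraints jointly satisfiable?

Try x1 = 6, x2 = 4, x3 = 6, x4 = 7, x5 = 6.
Check constraint 1: x4 + x3 = 13; constraint 5: x5 - x2 = 2; constraint 6: x4 + x3 = 13. The remaining constraints are straightforward to verify.

Satisfiable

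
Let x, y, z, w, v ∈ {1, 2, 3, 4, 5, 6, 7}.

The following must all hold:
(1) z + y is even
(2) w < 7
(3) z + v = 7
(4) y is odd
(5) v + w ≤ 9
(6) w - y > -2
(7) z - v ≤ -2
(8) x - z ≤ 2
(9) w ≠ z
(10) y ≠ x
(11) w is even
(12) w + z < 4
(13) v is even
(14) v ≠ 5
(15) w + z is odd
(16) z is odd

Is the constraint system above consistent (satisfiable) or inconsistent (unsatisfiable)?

Try x = 1, y = 3, z = 1, w = 2, v = 6.
Check constraint 3: z + v = 7; constraint 5: v + w = 8; constraint 6: w - y = -1. The remaining constraints are straightforward to verify.

Satisfiable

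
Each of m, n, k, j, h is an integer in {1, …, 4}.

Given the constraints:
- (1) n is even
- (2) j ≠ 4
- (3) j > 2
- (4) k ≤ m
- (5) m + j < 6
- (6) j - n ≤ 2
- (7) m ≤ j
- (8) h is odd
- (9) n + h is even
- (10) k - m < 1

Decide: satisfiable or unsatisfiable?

Constraint 1 makes n even and constraint 8 makes h odd, so n + h must be odd. Constraint 9 says n + h is even — contradiction.

Unsatisfiable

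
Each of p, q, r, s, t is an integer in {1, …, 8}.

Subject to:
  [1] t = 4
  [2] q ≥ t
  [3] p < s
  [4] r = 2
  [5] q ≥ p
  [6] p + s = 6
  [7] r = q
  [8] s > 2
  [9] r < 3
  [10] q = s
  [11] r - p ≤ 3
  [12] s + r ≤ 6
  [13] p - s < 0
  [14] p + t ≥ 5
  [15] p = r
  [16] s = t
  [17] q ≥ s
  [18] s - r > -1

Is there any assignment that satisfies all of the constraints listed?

Constraint 4 fixes r = 2 and constraint 1 fixes t = 4. Constraints 7, 10, and 16 give r = q = s = t, so r = t. But 2 ≠ 4 — contradiction.

Unsatisfiable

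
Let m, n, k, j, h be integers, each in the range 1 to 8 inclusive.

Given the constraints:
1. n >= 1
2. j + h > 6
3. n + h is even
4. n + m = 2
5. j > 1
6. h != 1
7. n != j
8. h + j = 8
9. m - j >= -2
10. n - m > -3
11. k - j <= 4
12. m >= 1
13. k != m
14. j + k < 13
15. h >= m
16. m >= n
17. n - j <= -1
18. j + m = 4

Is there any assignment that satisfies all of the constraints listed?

Setting (m, n, k, j, h) = (1, 1, 7, 3, 5) satisfies everything: constraint 2: j + h = 8; constraint 4: n + m = 2, and the others follow.

Satisfiable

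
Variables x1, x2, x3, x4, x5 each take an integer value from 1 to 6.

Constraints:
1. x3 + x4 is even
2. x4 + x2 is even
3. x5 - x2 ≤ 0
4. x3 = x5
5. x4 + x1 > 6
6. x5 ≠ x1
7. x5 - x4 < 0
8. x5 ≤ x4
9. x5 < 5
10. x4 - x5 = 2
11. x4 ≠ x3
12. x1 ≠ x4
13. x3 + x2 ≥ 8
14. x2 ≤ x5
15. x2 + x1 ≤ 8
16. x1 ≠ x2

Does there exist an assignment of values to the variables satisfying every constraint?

Try x1 = 1, x2 = 4, x3 = 4, x4 = 6, x5 = 4.
Check constraint 3: x5 - x2 = 0; constraint 5: x4 + x1 = 7. The remaining constraints are straightforward to verify.

Satisfiable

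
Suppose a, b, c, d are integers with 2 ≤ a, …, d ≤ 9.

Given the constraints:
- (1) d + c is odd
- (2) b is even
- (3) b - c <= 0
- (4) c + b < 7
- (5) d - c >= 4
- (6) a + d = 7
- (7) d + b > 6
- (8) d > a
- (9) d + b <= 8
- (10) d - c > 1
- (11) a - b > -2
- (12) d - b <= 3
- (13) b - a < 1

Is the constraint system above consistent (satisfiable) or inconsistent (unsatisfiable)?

Unsatisfiable

Constraints 3, 5, and 12 give d − c ≥ 4, c − b ≥ 0, b − d ≥ -3.
Adding all 3 inequalities: the left sides telescope to 0, and the right sides sum to 4 + 0 + (-3) = 1. So 0 ≥ 1, which is false.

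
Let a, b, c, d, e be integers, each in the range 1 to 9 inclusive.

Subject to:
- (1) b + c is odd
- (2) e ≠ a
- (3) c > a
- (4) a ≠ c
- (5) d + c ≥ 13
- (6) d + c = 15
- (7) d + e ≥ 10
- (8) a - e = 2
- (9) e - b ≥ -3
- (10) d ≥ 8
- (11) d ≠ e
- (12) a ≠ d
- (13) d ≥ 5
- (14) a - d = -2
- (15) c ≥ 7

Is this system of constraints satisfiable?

Take a = 6, b = 4, c = 7, d = 8, e = 4. Then constraint 5: d + c = 15; constraint 6: d + c = 15, and every other listed constraint is also met.

Satisfiable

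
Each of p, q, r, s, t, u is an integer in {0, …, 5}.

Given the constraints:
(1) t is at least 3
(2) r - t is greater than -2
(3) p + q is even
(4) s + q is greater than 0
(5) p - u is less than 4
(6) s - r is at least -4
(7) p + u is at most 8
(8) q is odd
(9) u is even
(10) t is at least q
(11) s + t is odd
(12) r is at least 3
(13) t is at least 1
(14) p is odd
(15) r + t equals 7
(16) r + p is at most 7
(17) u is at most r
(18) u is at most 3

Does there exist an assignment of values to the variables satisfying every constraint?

Satisfiable

Take p = 3, q = 1, r = 3, s = 1, t = 4, u = 2. Then constraint 2: r - t = -1; constraint 4: s + q = 2; constraint 5: p - u = 1, and every other listed constraint is also met.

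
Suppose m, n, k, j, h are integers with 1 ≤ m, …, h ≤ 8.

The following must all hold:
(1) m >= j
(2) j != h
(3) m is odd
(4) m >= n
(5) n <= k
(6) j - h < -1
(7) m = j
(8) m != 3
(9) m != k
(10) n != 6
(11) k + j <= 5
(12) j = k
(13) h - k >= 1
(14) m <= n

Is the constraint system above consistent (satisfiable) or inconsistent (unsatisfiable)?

Unsatisfiable

From constraints 7 and 12, m = j = k, so m = k. But constraint 9 says m ≠ k. Contradiction.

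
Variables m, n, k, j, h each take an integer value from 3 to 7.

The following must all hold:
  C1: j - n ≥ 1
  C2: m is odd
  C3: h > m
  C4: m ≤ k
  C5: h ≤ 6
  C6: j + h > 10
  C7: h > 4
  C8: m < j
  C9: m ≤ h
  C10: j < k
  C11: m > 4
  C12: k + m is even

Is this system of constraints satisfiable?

One satisfying assignment is m = 5, n = 5, k = 7, j = 6, h = 6.
For the less obvious constraints — constraint 1: j - n = 1; constraint 2: m = 5 is odd; constraint 6: j + h = 12 — and the others hold by inspection.

Satisfiable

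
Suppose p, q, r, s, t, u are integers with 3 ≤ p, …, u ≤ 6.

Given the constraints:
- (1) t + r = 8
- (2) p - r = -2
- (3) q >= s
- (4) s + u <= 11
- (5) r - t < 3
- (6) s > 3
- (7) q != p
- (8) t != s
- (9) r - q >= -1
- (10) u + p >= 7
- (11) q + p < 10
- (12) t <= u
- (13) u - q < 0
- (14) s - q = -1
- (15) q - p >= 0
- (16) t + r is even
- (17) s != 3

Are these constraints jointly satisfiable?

The assignment p = 3, q = 6, r = 5, s = 5, t = 3, u = 5 works:
  constraint 1 holds since t + r = 8.
  constraint 2 holds since p - r = -2.
  constraint 4 holds since s + u = 10.
The rest check out directly.

Satisfiable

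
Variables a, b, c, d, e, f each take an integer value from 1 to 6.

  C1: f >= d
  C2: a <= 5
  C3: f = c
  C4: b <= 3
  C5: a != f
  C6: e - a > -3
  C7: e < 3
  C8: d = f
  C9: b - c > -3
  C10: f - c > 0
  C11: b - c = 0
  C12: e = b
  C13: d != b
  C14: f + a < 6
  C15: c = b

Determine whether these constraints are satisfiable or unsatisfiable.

From constraints 3, 8, and 15, d = f = c = b, so d = b. But constraint 13 says d ≠ b. Contradiction.

Unsatisfiable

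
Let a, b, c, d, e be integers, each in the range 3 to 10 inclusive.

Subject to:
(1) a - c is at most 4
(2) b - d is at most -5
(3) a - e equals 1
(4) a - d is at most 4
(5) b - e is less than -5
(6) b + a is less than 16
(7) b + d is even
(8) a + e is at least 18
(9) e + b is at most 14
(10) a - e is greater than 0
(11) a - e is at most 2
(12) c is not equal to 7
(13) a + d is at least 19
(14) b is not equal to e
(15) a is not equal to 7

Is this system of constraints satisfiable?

Satisfiable

The assignment a = 10, b = 3, c = 9, d = 9, e = 9 works:
  constraint 1 holds since a - c = 1.
  constraint 2 holds since b - d = -6.
The rest check out directly.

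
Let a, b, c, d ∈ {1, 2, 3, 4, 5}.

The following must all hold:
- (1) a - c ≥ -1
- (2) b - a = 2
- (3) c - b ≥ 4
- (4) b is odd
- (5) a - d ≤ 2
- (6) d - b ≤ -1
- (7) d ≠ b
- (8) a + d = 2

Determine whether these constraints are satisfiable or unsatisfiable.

Unsatisfiable

Constraints 1, 3, 5, and 6 give b − d ≥ 1, d − a ≥ -2, a − c ≥ -1, c − b ≥ 4.
Adding all 4 inequalities: the left sides telescope to 0, and the right sides sum to 1 + (-2) + (-1) + 4 = 2. So 0 ≥ 2, which is false.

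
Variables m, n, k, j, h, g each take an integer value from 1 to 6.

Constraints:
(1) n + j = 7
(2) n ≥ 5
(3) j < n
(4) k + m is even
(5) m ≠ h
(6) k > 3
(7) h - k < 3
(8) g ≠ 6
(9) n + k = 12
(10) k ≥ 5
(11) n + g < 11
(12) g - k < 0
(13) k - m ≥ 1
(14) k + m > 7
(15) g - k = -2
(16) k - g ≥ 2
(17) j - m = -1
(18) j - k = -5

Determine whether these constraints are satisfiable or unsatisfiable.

Satisfiable

One satisfying assignment is m = 2, n = 6, k = 6, j = 1, h = 6, g = 4.
For the less obvious constraints — constraint 1: n + j = 7; constraint 7: h - k = 0 — and the others hold by inspection.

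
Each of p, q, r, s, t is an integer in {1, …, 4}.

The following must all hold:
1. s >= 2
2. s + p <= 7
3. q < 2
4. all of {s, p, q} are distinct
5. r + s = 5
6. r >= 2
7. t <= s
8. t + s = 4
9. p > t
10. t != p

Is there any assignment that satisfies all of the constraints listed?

Take p = 2, q = 1, r = 2, s = 3, t = 1. Then constraint 2: s + p = 5; constraint 5: r + s = 5, and every other listed constraint is also met.

Satisfiable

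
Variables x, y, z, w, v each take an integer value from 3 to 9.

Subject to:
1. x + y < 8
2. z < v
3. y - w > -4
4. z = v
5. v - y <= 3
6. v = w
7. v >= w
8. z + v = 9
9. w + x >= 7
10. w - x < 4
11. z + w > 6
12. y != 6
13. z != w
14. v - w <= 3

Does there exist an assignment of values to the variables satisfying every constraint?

Unsatisfiable

From constraints 4 and 6, z = v = w, so z = w. But constraint 13 says z ≠ w. Contradiction.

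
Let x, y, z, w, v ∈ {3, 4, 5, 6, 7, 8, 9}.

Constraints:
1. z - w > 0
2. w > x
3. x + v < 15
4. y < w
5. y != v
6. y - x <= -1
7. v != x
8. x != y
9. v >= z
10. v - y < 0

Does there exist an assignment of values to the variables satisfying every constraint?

Constraints 1, 2, 6, 9, and 10 give y < x, x < w, w < z, z ≤ v, v < y. Chaining: y < x < w < z ≤ v < y, which forces y < y — impossible.

Unsatisfiable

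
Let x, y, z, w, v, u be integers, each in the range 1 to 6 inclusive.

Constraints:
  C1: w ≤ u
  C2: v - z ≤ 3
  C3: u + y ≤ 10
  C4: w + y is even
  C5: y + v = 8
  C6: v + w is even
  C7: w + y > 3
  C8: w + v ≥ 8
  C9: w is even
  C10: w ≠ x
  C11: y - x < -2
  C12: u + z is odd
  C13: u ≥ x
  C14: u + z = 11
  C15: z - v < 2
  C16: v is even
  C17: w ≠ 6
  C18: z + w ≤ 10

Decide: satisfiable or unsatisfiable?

Setting (x, y, z, w, v, u) = (5, 2, 5, 4, 6, 6) satisfies everything: constraint 2: v - z = 1; constraint 3: u + y = 8; constraint 5: y + v = 8, and the others follow.

Satisfiable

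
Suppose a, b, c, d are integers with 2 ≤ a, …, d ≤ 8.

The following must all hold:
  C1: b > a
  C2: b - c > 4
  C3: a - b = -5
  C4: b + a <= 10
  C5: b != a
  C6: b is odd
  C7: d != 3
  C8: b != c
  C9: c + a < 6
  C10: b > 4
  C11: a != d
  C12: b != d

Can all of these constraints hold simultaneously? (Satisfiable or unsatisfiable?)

Take a = 2, b = 7, c = 2, d = 8. Then constraint 2: b - c = 5; constraint 3: a - b = -5, and every other listed constraint is also met.

Satisfiable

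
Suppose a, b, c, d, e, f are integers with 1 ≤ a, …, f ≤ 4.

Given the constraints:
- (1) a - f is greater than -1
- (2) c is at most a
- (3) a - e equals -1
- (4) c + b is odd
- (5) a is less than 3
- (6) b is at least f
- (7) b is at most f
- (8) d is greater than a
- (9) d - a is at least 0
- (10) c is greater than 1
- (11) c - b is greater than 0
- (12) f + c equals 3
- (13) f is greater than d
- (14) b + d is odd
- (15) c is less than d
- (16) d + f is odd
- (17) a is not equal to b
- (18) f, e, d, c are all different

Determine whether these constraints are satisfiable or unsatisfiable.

Constraints 2, 6, 8, 11, and 13 give a < d, d < f, f ≤ b, b < c, c ≤ a. Chaining: a < d < f ≤ b < c ≤ a, which forces a < a — impossible.

Unsatisfiable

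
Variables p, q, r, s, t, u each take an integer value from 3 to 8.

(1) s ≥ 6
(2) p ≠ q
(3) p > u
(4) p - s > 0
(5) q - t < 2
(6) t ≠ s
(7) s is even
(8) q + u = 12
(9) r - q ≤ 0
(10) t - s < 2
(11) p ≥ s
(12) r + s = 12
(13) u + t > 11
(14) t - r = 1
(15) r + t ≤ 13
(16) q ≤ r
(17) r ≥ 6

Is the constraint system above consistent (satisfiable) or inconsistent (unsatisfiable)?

Try p = 7, q = 6, r = 6, s = 6, t = 7, u = 6.
Check constraint 4: p - s = 1; constraint 5: q - t = -1. The remaining constraints are straightforward to verify.

Satisfiable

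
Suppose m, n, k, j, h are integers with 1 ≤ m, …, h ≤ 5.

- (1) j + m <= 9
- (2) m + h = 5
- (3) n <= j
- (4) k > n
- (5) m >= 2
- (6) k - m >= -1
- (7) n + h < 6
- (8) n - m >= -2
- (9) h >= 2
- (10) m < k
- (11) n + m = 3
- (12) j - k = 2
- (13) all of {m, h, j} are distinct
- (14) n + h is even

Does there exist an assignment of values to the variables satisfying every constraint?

Try m = 2, n = 1, k = 3, j = 5, h = 3.
Check constraint 1: j + m = 7; constraint 2: m + h = 5; constraint 6: k - m = 1. The remaining constraints are straightforward to verify.

Satisfiable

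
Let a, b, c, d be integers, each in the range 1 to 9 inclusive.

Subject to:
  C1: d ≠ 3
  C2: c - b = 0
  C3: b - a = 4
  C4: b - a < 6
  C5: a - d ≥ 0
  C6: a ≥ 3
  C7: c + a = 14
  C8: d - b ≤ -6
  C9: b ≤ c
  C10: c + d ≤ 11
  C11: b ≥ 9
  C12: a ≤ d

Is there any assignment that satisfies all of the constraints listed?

Unsatisfiable

From constraints 9 and 11: c ≥ b ≥ 9. From constraints 6 and 12: d ≥ a ≥ 3. Hence c + d ≥ 12. But constraint 10 requires c + d ≤ 11, and 11 < 12. Contradiction.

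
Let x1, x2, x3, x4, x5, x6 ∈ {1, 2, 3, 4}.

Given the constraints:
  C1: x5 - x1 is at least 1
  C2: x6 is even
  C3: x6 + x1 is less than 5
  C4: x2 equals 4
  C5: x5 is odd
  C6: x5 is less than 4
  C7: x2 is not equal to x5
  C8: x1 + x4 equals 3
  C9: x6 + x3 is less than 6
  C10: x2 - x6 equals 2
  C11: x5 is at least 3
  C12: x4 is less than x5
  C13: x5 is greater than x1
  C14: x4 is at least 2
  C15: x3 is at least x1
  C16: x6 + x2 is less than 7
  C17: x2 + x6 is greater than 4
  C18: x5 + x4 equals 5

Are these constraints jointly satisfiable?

Setting (x1, x2, x3, x4, x5, x6) = (1, 4, 1, 2, 3, 2) satisfies everything: constraint 1: x5 - x1 = 2; constraint 3: x6 + x1 = 3; constraint 8: x1 + x4 = 3, and the others follow.

Satisfiable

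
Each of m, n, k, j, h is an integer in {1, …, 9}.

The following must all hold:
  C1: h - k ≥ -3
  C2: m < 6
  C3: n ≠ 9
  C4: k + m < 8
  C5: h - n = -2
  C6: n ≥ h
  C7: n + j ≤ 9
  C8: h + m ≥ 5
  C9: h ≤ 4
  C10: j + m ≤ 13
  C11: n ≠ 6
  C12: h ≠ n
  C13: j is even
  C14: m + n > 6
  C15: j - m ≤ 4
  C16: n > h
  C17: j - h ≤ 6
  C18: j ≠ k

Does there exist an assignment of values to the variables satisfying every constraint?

One satisfying assignment is m = 4, n = 3, k = 1, j = 6, h = 1.
For the less obvious constraints — constraint 1: h - k = 0; constraint 4: k + m = 5; constraint 5: h - n = -2 — and the others hold by inspection.

Satisfiable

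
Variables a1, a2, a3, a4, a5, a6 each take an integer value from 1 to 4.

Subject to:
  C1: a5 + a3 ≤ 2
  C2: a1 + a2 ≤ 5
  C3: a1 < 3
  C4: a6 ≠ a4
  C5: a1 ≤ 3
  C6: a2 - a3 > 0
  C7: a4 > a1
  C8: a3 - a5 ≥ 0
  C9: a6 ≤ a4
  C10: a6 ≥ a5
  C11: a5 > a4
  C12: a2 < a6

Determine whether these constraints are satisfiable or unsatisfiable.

Unsatisfiable

Constraints 6, 8, 9, 11, and 12 give a4 < a5, a5 ≤ a3, a3 < a2, a2 < a6, a6 ≤ a4. Chaining: a4 < a5 ≤ a3 < a2 < a6 ≤ a4, which forces a4 < a4 — impossible.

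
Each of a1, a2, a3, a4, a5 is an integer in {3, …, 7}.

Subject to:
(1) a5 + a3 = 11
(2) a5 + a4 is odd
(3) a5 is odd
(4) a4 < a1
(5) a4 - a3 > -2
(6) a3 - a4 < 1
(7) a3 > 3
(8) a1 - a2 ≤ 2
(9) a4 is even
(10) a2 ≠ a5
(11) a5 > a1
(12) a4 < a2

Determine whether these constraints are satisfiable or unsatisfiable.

Setting (a1, a2, a3, a4, a5) = (5, 5, 4, 4, 7) satisfies everything: constraint 1: a5 + a3 = 11; constraint 5: a4 - a3 = 0; constraint 6: a3 - a4 = 0, and the others follow.

Satisfiable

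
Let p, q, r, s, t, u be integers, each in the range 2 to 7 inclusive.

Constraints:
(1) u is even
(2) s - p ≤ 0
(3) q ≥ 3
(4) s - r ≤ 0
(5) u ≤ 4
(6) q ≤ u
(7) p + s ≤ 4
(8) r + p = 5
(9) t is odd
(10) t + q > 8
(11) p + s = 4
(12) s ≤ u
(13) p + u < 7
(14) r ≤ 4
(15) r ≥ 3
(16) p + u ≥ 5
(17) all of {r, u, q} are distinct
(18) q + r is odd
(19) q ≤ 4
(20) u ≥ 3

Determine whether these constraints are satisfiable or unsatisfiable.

Unsatisfiable

Constraints 3, 5, 14, 15, 19, and 20 confine each of r, u, q to the 2 values {3, 4}.
Constraint 17 requires all 3 of them to be distinct, but only 2 values are available — impossible by the pigeonhole principle.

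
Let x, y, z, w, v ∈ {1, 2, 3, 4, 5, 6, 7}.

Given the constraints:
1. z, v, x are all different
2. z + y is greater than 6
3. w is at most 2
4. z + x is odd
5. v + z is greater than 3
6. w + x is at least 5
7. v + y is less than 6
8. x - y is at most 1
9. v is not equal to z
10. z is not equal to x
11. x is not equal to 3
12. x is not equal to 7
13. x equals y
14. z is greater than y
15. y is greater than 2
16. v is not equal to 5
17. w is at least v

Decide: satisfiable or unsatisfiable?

Try x = 4, y = 4, z = 5, w = 1, v = 1.
Check constraint 2: z + y = 9; constraint 5: v + z = 6. The remaining constraints are straightforward to verify.

Satisfiable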